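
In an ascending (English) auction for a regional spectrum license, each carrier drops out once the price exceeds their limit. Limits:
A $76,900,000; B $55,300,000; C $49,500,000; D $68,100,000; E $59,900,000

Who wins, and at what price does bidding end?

A wins at $68,100,000

Ascending (English) auction: the price rises until one bidder remains; the winner pays the price at which the last rival dropped out.
Limits in order: 76,900,000 (A) > 68,100,000 (D) > 59,900,000 (E) > 55,300,000 (B) > 49,500,000 (C)
D is the last rival to drop out, at $68,100,000; A remains and wins at that price.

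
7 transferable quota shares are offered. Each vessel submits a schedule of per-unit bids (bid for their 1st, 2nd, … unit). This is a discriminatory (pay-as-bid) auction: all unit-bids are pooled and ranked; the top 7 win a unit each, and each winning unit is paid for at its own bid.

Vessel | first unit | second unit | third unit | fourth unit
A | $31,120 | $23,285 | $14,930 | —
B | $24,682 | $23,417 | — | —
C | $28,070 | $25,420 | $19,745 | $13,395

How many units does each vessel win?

Pooled unit-bids ranked (top 7): 31,120 (A-1), 28,070 (C-1), 25,420 (C-2), 24,682 (B-1), 23,417 (B-2), 23,285 (A-2), 19,745 (C-3)
Next rejected bid: $14,930 (not a price — pay-as-bid).
Allocation: A 2, B 2, C 3.

A 2, B 2, C 3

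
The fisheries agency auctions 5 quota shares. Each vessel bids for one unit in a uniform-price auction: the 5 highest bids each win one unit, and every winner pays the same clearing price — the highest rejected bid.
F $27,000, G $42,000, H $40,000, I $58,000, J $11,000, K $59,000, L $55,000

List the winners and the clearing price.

K, I, L, G, H; each pays $27,000

Ordering the bids: 59,000 (K), 58,000 (I), 55,000 (L), 42,000 (G), 40,000 (H), 27,000 (F), 11,000 (J)
Winners (5 units): K, I, L, G, H.
First losing bid is F's $27,000, which sets the uniform price.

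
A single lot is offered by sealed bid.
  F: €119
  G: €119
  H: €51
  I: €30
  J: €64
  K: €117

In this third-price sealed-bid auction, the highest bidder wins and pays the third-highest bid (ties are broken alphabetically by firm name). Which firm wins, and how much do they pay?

Bids in order: 119 (F) > 119 (G) > 117 (K) > 64 (J) > 51 (H) > 30 (I)
Tie at €119 → F wins by tie-break.
F wins; payment is bid #3 in the ranking = €117.

F pays €117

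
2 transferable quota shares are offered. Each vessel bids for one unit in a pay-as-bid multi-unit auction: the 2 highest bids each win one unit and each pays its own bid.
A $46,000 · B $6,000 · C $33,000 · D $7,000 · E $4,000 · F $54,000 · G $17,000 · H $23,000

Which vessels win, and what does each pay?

F $54,000, A $46,000

Sorting: 54,000 (F), 46,000 (A), 33,000 (C), 23,000 (H), …
Top 2: F, A.
Each winner pays its own bid: F $54,000, A $46,000.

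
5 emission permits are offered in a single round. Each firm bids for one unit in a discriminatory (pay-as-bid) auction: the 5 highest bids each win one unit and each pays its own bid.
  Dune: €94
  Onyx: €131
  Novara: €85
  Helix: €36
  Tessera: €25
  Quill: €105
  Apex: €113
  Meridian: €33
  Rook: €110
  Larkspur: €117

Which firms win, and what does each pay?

Onyx €131, Larkspur €117, Apex €113, Rook €110, Quill €105

Ordering the bids: 131 (Onyx), 117 (Larkspur), 113 (Apex), 110 (Rook), 105 (Quill), 94 (Dune), 85 (Novara), …
Winners (5 units): Onyx, Larkspur, Apex, Rook, Quill.
Each winner pays its own bid: Onyx €131, Larkspur €117, Apex €113, Rook €110, Quill €105.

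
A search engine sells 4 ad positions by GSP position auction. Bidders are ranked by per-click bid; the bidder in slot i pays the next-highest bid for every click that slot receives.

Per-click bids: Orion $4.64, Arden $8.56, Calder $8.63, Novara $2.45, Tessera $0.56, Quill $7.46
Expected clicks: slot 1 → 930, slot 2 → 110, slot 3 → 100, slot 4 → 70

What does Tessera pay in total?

Sorting advertisers: $8.63 (Calder) > $8.56 (Arden) > $7.46 (Quill) > $4.64 (Orion) > $2.45 (Novara) > …
Tessera ranks below slot 4 → no slot, pays nothing.

Tessera pays $0.00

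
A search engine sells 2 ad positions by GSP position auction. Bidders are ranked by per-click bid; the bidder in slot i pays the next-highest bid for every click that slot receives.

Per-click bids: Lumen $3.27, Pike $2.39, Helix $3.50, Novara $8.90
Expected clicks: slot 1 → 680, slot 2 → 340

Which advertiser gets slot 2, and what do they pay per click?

Per-click bids in order: $8.90 (Novara) > $3.50 (Helix) > $3.27 (Lumen) > …
Slot 2 goes to the second-ranked bidder, Helix, who pays the next bid down: $3.27/click.

Helix; $3.27 per click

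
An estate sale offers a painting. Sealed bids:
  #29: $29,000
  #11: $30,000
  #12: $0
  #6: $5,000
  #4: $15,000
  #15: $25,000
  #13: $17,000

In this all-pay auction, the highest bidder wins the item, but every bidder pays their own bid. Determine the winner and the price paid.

#11 pays $30,000

Bids ranked: 30,000 (#11) > 29,000 (#29) > 25,000 (#15) > 17,000 (#13) > 15,000 (#4) > 5,000 (#6) > …
#11 wins with the top bid; all bids are sunk regardless.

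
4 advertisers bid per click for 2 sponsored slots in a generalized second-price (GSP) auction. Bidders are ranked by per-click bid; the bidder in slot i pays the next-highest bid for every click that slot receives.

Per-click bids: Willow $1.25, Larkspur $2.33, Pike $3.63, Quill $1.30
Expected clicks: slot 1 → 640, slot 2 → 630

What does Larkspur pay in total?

Ranked by bid: $3.63 (Pike) > $2.33 (Larkspur) > $1.30 (Quill) > …
Larkspur holds slot 2 → pays next bid $1.30 × 630 clicks = $819.00.

Larkspur pays $819.00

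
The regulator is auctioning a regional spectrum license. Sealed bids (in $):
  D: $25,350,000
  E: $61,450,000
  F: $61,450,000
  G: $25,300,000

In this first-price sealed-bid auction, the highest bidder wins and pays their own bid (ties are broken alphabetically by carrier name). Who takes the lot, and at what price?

Rule: the highest bidder wins and pays their own bid.
Bids in order: 61,450,000 (E) > 61,450,000 (F) > 25,350,000 (D) > 25,300,000 (G)
Tie at $61,450,000 → E wins by tie-break.
E has the highest bid and pays exactly that: $61,450,000.

E pays $61,450,000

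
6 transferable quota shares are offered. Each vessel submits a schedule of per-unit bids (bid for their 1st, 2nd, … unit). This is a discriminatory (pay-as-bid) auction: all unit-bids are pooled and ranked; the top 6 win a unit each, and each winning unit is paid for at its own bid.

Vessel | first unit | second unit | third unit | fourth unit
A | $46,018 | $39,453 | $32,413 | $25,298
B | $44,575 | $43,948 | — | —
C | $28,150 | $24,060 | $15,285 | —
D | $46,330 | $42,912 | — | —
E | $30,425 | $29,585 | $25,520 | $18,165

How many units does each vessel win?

A 2, B 2, D 2

Pooled unit-bids ranked (top 6): 46,330 (D-1), 46,018 (A-1), 44,575 (B-1), 43,948 (B-2), 42,912 (D-2), 39,453 (A-2)
Next rejected bid: $32,413 (not a price — pay-as-bid).
Allocation: A 2, B 2, D 2.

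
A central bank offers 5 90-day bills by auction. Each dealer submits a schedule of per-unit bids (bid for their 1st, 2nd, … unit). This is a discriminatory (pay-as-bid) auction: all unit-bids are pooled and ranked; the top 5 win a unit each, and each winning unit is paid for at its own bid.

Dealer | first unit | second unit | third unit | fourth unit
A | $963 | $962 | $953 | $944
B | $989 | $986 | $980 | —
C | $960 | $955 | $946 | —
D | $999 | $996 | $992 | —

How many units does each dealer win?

B 2, D 3

All unit-bids, highest first — top 5: 999 (D-1), 996 (D-2), 992 (D-3), 989 (B-1), 986 (B-2)
Next rejected bid: $980 (not a price — pay-as-bid).
Allocation: B 2, D 3.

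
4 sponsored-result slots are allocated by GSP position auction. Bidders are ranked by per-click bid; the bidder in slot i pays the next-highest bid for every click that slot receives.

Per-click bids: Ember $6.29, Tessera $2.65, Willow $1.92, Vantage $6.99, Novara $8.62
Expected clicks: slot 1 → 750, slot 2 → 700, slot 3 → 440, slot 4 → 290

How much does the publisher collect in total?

Total revenue: $11368.30

Ranked by bid: $8.62 (Novara) > $6.99 (Vantage) > $6.29 (Ember) > $2.65 (Tessera) > $1.92 (Willow)
Slot 1: Novara pays $6.99 × 750 = $5242.50
Slot 2: Vantage pays $6.29 × 700 = $4403.00
Slot 3: Ember pays $2.65 × 440 = $1166.00
Slot 4: Tessera pays $1.92 × 290 = $556.80
Total = $11368.30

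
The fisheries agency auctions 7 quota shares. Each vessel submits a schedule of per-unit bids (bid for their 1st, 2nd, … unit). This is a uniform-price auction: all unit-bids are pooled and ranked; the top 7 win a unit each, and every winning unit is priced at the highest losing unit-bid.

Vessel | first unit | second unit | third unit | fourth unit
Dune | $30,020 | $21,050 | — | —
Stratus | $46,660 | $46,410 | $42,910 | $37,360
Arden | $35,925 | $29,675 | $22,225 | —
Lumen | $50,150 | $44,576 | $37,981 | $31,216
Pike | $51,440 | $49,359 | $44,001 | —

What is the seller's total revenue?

Total revenue: $300,370

Pooled unit-bids ranked (top 7): 51,440 (Pike-1), 50,150 (Lumen-1), 49,359 (Pike-2), 46,660 (Stratus-1), 46,410 (Stratus-2), 44,576 (Lumen-2), 44,001 (Pike-3)
Highest rejected unit-bid = $42,910.
Allocation: Lumen 2, Pike 3, Stratus 2. Every unit priced at $42,910.
Revenue = 7 × 42,910 = $300,370.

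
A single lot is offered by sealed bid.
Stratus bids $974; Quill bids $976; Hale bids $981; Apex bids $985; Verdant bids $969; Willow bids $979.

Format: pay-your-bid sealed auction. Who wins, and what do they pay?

Rule: the highest bidder wins and pays their own bid.
Bids ranked: 985 (Apex) > 981 (Hale) > 979 (Willow) > 976 (Quill) > 974 (Stratus) > 969 (Verdant)
Apex is highest → pays own bid, $985.

Apex pays $985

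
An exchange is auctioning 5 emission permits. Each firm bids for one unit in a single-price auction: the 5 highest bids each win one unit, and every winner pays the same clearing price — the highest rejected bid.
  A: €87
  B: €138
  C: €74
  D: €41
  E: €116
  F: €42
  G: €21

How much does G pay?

Sorting: 138 (B), 116 (E), 87 (A), 74 (C), 42 (F), 41 (D), 21 (G)
Winners (5 units): B, E, A, C, F.
Clearing price = highest rejected bid = €41.
G does not win → pays €0.

G pays €0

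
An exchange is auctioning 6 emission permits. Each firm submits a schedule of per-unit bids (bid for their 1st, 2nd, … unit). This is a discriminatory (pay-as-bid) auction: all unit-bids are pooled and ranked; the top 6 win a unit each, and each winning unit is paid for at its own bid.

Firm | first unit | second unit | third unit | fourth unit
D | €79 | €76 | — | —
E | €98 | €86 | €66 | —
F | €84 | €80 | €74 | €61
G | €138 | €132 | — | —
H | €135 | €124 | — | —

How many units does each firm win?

All unit-bids, highest first — top 6: 138 (G-1), 135 (H-1), 132 (G-2), 124 (H-2), 98 (E-1), 86 (E-2)
Next rejected bid: €84 (not a price — pay-as-bid).
Allocation: E 2, G 2, H 2.

E 2, G 2, H 2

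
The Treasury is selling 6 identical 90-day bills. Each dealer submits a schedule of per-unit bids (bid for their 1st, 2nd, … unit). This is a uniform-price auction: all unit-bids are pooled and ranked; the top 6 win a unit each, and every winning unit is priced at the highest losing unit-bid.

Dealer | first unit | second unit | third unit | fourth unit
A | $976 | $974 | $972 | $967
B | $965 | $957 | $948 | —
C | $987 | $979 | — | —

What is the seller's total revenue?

Pooled unit-bids ranked (top 6): 987 (C-1), 979 (C-2), 976 (A-1), 974 (A-2), 972 (A-3), 967 (A-4)
The (k+1)-th unit-bid is $965.
Allocation: A 4, C 2. Every unit priced at $965.
Revenue = 6 × 965 = $5,790.

Total revenue: $5,790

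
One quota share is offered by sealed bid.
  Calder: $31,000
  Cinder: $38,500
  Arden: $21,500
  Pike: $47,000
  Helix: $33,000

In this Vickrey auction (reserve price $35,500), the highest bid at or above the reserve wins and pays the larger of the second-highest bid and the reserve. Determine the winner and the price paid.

Vickrey auction (reserve price $35,500): the highest bid at or above the reserve wins and pays the larger of the second-highest bid and the reserve.
Bids ranked: 47,000 (Pike) > 38,500 (Cinder) > 33,000 (Helix) > 31,000 (Calder) > 21,500 (Arden)
Pike has the top bid at or above the reserve ($47,000).
max(second-highest $38,500, reserve $35,500) = $38,500; the reserve does not bind.

Pike pays $38,500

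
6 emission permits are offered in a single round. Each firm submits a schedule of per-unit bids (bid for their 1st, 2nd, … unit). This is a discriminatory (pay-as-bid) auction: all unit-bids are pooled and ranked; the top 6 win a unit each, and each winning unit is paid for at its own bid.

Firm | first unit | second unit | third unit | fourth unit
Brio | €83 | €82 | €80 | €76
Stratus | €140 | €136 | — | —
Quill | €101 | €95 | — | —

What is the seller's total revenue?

Total revenue: €637

Merging the schedules and taking the best 6: 140 (Stratus-1), 136 (Stratus-2), 101 (Quill-1), 95 (Quill-2), 83 (Brio-1), 82 (Brio-2)
Next rejected bid: €80 (not a price — pay-as-bid).
Each winning unit pays its own bid.
Revenue = 140 + 136 + 101 + 95 + 83 + 82 = €637.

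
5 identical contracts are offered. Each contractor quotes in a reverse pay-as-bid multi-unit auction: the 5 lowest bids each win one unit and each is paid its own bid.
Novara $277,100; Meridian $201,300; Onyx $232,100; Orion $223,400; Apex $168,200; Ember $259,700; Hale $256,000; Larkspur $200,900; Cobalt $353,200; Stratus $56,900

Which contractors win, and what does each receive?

Ordering the bids: 56,900 (Stratus), 168,200 (Apex), 200,900 (Larkspur), 201,300 (Meridian), 223,400 (Orion), 232,100 (Onyx), 256,000 (Hale), …
Winners (5 units): Stratus, Apex, Larkspur, Meridian, Orion.
Each winner is paid its own bid: Stratus $56,900, Apex $168,200, Larkspur $200,900, Meridian $201,300, Orion $223,400.

Stratus $56,900, Apex $168,200, Larkspur $200,900, Meridian $201,300, Orion $223,400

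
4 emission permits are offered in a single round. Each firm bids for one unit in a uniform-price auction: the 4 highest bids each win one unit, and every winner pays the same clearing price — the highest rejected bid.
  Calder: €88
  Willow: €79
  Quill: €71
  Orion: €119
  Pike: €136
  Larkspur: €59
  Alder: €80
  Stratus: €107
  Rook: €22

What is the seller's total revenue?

Total revenue: €320

Sorting: 136 (Pike), 119 (Orion), 107 (Stratus), 88 (Calder), 80 (Alder), 79 (Willow), …
Winners (4 units): Pike, Orion, Stratus, Calder.
Highest unsuccessful bid: €80 → clearing price.
Total revenue = 4 × €80 = €320.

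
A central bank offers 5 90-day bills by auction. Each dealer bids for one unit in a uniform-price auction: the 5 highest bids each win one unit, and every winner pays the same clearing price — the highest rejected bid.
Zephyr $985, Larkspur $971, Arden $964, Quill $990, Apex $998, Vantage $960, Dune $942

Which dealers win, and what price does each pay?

Apex, Quill, Zephyr, Larkspur, Arden; each pays $960

Ordering the bids: 998 (Apex), 990 (Quill), 985 (Zephyr), 971 (Larkspur), 964 (Arden), 960 (Vantage), 942 (Dune)
Top 5: Apex, Quill, Zephyr, Larkspur, Arden.
First losing bid is Vantage's $960, which sets the uniform price.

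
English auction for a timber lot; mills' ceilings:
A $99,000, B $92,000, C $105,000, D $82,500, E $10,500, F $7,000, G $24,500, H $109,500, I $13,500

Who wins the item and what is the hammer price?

Sorting limits: 109,500 (H) > 105,000 (C) > 99,000 (A) > 92,000 (B) > 82,500 (D) > 24,500 (G) > …
Bidding ends when C exits at $105,000; H takes it.

H wins at $105,000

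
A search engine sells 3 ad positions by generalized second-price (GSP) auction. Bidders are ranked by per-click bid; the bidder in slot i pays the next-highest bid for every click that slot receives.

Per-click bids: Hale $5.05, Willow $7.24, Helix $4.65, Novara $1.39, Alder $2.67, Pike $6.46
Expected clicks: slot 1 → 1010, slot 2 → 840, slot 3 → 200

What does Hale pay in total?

Hale pays $930.00

Ranked by bid: $7.24 (Willow) > $6.46 (Pike) > $5.05 (Hale) > $4.65 (Helix) > …
Hale holds slot 3 → pays next bid $4.65 × 200 clicks = $930.00.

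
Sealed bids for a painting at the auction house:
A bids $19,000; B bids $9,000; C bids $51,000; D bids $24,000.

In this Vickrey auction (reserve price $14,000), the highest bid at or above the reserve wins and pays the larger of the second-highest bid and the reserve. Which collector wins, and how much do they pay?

C pays $24,000

Sorting bids: 51,000 (C) > 24,000 (D) > 19,000 (A) > 9,000 (B)
Highest eligible bid: C at $51,000.
Second-highest bid $24,000 exceeds the reserve $14,000 → payment $24,000.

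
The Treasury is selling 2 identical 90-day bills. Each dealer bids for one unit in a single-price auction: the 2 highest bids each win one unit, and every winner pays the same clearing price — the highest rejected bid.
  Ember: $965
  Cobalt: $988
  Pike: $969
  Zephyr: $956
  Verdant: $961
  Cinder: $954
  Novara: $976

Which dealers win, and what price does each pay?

Ordering the bids: 988 (Cobalt), 976 (Novara), 969 (Pike), 965 (Ember), …
Top 2: Cobalt, Novara.
First losing bid is Pike's $969, which sets the uniform price.

Cobalt, Novara; each pays $969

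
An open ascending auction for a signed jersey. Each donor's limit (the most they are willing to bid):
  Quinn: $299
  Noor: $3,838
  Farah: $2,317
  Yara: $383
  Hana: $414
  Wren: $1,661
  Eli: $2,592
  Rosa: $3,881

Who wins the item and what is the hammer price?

Rosa wins at $3,838

Open ascending-bid auction: the price rises until one bidder remains; the winner pays the price at which the last rival dropped out.
Limits ranked: 3,881 (Rosa) > 3,838 (Noor) > 2,592 (Eli) > 2,317 (Farah) > 1,661 (Wren) > 414 (Hana) > …
Bidding ends when Noor exits at $3,838; Rosa takes it.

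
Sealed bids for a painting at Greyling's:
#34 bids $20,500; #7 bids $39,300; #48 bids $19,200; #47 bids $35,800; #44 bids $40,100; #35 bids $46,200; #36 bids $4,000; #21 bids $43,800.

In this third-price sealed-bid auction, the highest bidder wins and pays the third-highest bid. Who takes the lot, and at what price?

#35 pays $40,100

Rule: the highest bidder wins and pays the third-highest bid.
Bids ranked: 46,200 (#35) > 43,800 (#21) > 40,100 (#44) > 39,300 (#7) > 35,800 (#47) > 20,500 (#34) > …
#35 is highest; pays the third-highest bid, $40,100.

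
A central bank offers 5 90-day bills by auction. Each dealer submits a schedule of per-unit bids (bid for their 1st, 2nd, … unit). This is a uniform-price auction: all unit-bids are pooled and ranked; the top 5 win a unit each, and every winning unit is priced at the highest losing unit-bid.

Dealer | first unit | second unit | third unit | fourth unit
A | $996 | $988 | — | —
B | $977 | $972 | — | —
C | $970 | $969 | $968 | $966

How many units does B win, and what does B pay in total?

B: 2 units, pays $1,938

All unit-bids, highest first — top 5: 996 (A-1), 988 (A-2), 977 (B-1), 972 (B-2), 970 (C-1)
The (k+1)-th unit-bid is $969.
B wins 2 unit(s) at $969 each.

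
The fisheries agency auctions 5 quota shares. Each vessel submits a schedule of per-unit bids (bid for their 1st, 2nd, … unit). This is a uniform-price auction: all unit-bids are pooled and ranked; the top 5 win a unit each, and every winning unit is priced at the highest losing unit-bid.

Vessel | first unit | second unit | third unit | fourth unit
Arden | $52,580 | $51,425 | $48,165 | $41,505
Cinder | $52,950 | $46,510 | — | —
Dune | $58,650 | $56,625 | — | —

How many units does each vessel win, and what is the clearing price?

Arden 2, Cinder 1, Dune 2; clearing price $48,165

Merging the schedules and taking the best 5: 58,650 (Dune-1), 56,625 (Dune-2), 52,950 (Cinder-1), 52,580 (Arden-1), 51,425 (Arden-2)
First bid not allocated: $48,165.
Allocation: Arden 2, Cinder 1, Dune 2.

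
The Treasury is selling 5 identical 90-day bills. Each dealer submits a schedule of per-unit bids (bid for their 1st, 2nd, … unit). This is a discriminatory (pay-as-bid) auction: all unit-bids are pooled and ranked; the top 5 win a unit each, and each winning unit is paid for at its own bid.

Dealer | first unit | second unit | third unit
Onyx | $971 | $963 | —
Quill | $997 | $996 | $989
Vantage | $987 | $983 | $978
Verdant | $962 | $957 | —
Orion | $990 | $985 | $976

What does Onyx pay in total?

All unit-bids, highest first — top 5: 997 (Quill-1), 996 (Quill-2), 990 (Orion-1), 989 (Quill-3), 987 (Vantage-1)
Next rejected bid: $985 (not a price — pay-as-bid).
Onyx wins no units.

Onyx pays $0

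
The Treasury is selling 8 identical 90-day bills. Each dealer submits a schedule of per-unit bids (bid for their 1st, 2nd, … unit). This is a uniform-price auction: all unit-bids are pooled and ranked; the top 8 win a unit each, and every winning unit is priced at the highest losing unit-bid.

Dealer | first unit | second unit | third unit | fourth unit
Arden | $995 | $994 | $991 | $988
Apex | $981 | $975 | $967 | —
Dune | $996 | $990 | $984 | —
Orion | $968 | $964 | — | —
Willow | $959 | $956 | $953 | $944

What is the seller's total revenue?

Total revenue: $7,800

Merging the schedules and taking the best 8: 996 (Dune-1), 995 (Arden-1), 994 (Arden-2), 991 (Arden-3), 990 (Dune-2), 988 (Arden-4), 984 (Dune-3), 981 (Apex-1)
First bid not allocated: $975.
Allocation: Apex 1, Arden 4, Dune 3. Every unit priced at $975.
Revenue = 8 × 975 = $7,800.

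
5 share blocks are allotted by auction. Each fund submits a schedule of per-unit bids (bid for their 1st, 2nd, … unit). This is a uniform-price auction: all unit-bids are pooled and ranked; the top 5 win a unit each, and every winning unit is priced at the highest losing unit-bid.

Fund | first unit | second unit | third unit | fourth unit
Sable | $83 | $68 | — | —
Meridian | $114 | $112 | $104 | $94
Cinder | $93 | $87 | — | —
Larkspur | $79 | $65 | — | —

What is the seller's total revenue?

Pooled unit-bids ranked (top 5): 114 (Meridian-1), 112 (Meridian-2), 104 (Meridian-3), 94 (Meridian-4), 93 (Cinder-1)
First bid not allocated: $87.
Allocation: Cinder 1, Meridian 4. Every unit priced at $87.
Revenue = 5 × 87 = $435.

Total revenue: $435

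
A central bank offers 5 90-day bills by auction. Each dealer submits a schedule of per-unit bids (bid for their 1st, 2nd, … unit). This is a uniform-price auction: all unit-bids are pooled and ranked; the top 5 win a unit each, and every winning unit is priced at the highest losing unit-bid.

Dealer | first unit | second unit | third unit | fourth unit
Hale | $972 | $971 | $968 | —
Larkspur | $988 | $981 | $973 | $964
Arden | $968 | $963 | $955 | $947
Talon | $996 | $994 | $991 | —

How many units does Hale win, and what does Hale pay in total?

Hale: 0 units, pays $0

Pooled unit-bids ranked (top 5): 996 (Talon-1), 994 (Talon-2), 991 (Talon-3), 988 (Larkspur-1), 981 (Larkspur-2)
First bid not allocated: $973.
Hale wins 0 unit(s) at $973 each.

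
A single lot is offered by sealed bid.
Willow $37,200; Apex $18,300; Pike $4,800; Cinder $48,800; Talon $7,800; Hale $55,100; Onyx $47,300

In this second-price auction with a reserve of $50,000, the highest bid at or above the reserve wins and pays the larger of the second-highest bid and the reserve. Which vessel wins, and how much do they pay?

Sorting bids: 55,100 (Hale) > 48,800 (Cinder) > 47,300 (Onyx) > 37,200 (Willow) > 18,300 (Apex) > 7,800 (Talon) > …
Hale has the top bid at or above the reserve ($55,100).
Second-highest bid $48,800 is below the reserve $50,000, so the reserve binds → payment $50,000.

Hale pays $50,000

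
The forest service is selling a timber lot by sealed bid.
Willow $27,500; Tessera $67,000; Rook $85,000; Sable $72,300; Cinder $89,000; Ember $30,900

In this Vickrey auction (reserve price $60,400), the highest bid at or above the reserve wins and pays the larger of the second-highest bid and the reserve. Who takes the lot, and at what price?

Cinder pays $85,000

Bids ranked: 89,000 (Cinder) > 85,000 (Rook) > 72,300 (Sable) > 67,000 (Tessera) > 30,900 (Ember) > 27,500 (Willow)
Cinder has the top bid at or above the reserve ($89,000).
Second-highest bid $85,000 exceeds the reserve $60,400 → payment $85,000.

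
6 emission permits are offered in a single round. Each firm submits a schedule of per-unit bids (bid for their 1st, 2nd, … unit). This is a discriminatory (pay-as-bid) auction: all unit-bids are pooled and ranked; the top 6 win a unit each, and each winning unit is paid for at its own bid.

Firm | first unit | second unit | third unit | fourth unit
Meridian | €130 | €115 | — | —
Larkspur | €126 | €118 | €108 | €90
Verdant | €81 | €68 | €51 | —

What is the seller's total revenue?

Merging the schedules and taking the best 6: 130 (Meridian-1), 126 (Larkspur-1), 118 (Larkspur-2), 115 (Meridian-2), 108 (Larkspur-3), 90 (Larkspur-4)
Next rejected bid: €81 (not a price — pay-as-bid).
Each winning unit pays its own bid.
Revenue = 130 + 126 + 118 + 115 + 108 + 90 = €687.

Total revenue: €687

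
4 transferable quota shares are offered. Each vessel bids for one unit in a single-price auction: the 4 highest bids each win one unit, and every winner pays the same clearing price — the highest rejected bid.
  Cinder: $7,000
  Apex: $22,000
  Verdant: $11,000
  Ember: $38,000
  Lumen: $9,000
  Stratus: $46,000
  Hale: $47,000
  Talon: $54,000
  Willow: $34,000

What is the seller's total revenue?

Ordering the bids: 54,000 (Talon), 47,000 (Hale), 46,000 (Stratus), 38,000 (Ember), 34,000 (Willow), 22,000 (Apex), …
The 4 highest are Talon, Hale, Stratus, Ember.
Clearing price = highest rejected bid = $34,000.
Total revenue = 4 × $34,000 = $136,000.

Total revenue: $136,000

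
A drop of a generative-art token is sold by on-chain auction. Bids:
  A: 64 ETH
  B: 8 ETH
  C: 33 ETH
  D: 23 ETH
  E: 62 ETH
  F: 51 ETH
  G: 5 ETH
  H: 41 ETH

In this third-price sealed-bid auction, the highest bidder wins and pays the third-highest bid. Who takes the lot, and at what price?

A pays 51 ETH

Bids ranked: 64 (A) > 62 (E) > 51 (F) > 41 (H) > 33 (C) > 23 (D) > …
A wins; payment is bid #3 in the ranking = 51 ETH.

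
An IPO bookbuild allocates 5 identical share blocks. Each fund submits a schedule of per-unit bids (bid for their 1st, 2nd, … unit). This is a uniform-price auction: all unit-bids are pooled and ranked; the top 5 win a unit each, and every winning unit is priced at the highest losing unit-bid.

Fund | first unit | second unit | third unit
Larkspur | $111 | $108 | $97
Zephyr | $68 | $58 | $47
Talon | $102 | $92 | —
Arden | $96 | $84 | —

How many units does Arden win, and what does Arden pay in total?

Merging the schedules and taking the best 5: 111 (Larkspur-1), 108 (Larkspur-2), 102 (Talon-1), 97 (Larkspur-3), 96 (Arden-1)
Highest rejected unit-bid = $92.
Arden wins 1 unit(s) at $92 each.

Arden: 1 unit, pays $92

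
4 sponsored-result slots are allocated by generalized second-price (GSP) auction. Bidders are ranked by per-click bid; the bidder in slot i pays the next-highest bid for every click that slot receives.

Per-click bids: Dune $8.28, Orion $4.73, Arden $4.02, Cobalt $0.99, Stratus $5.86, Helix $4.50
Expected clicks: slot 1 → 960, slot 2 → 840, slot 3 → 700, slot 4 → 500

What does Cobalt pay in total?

Ranked by bid: $8.28 (Dune) > $5.86 (Stratus) > $4.73 (Orion) > $4.50 (Helix) > $4.02 (Arden) > …
Cobalt ranks below slot 4 → no slot, pays nothing.

Cobalt pays $0.00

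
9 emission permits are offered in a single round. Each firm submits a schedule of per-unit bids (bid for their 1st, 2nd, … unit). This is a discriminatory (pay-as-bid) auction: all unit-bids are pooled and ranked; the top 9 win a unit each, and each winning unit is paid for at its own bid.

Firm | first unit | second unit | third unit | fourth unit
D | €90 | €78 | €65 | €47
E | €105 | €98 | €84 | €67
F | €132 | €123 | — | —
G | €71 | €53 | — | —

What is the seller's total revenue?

Total revenue: €848

All unit-bids, highest first — top 9: 132 (F-1), 123 (F-2), 105 (E-1), 98 (E-2), 90 (D-1), 84 (E-3), 78 (D-2), 71 (G-1), 67 (E-4)
Next rejected bid: €65 (not a price — pay-as-bid).
Each winning unit pays its own bid.
Revenue = 132 + 123 + 105 + 98 + 90 + 84 + 78 + 71 + 67 = €848.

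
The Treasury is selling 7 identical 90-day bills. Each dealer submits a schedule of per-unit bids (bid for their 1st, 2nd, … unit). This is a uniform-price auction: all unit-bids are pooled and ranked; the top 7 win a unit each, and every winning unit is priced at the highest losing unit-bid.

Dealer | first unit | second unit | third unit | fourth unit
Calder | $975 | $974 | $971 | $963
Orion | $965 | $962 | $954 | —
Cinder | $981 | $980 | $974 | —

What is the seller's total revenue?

Total revenue: $6,741

Merging the schedules and taking the best 7: 981 (Cinder-1), 980 (Cinder-2), 975 (Calder-1), 974 (Calder-2), 974 (Cinder-3), 971 (Calder-3), 965 (Orion-1)
Highest rejected unit-bid = $963.
Allocation: Calder 3, Cinder 3, Orion 1. Every unit priced at $963.
Revenue = 7 × 963 = $6,741.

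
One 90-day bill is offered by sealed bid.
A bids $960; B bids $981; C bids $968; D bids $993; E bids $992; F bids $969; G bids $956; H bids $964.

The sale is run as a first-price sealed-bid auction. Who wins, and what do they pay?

Rule: the highest bidder wins and pays their own bid.
Bids ranked: 993 (D) > 992 (E) > 981 (B) > 969 (F) > 968 (C) > 964 (H) > …
D is highest → pays own bid, $993.

D pays $993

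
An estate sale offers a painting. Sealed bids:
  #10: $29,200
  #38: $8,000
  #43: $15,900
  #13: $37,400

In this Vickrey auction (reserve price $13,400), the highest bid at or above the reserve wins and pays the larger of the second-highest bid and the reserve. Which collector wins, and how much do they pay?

Bids in order: 37,400 (#13) > 29,200 (#10) > 15,900 (#43) > 8,000 (#38)
#13 has the top bid at or above the reserve ($37,400).
max(second-highest $29,200, reserve $13,400) = $29,200; the reserve does not bind.

#13 pays $29,200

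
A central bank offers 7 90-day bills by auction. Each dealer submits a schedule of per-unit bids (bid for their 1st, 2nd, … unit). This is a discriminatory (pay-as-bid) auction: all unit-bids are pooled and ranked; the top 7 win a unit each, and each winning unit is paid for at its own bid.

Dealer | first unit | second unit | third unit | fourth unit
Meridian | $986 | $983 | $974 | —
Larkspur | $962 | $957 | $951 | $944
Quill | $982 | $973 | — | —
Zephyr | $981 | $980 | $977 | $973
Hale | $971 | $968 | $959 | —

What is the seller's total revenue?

Total revenue: $6,863

Pooled unit-bids ranked (top 7): 986 (Meridian-1), 983 (Meridian-2), 982 (Quill-1), 981 (Zephyr-1), 980 (Zephyr-2), 977 (Zephyr-3), 974 (Meridian-3)
Next rejected bid: $973 (not a price — pay-as-bid).
Each winning unit pays its own bid.
Revenue = 986 + 983 + 982 + 981 + 980 + 977 + 974 = $6,863.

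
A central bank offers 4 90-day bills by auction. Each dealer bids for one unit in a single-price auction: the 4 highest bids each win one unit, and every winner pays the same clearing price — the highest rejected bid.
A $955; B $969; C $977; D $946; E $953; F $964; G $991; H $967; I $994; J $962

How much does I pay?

I pays $967

Sorting: 994 (I), 991 (G), 977 (C), 969 (B), 967 (H), 964 (F), …
Top 4: I, G, C, B.
First losing bid is H's $967, which sets the uniform price.
I wins → pays $967.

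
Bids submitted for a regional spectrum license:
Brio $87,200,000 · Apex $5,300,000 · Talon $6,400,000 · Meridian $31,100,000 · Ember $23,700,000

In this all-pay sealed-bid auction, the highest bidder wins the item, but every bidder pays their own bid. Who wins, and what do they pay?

Brio pays $87,200,000

All-pay sealed-bid auction: the highest bidder wins the item, but every bidder pays their own bid.
Bids ranked: 87,200,000 (Brio) > 31,100,000 (Meridian) > 23,700,000 (Ember) > 6,400,000 (Talon) > 5,300,000 (Apex)
Brio is highest and takes the item; every bidder forfeits their bid.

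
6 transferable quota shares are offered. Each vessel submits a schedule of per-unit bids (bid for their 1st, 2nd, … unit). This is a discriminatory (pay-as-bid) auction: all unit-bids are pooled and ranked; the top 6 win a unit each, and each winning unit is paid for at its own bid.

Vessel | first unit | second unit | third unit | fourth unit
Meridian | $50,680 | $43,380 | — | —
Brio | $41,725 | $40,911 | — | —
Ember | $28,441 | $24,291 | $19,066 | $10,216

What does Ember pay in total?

Ember pays $52,732

Pooled unit-bids ranked (top 6): 50,680 (Meridian-1), 43,380 (Meridian-2), 41,725 (Brio-1), 40,911 (Brio-2), 28,441 (Ember-1), 24,291 (Ember-2)
Next rejected bid: $19,066 (not a price — pay-as-bid).
Ember's winning unit-bids: 28,441 + 24,291 = $52,732.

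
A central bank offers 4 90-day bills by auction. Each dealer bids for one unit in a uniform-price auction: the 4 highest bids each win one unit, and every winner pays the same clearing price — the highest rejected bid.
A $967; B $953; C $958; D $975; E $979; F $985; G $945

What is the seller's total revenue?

Sorting: 985 (F), 979 (E), 975 (D), 967 (A), 958 (C), 953 (B), …
The 4 highest are F, E, D, A.
Clearing price = highest rejected bid = $958.
Total revenue = 4 × $958 = $3,832.

Total revenue: $3,832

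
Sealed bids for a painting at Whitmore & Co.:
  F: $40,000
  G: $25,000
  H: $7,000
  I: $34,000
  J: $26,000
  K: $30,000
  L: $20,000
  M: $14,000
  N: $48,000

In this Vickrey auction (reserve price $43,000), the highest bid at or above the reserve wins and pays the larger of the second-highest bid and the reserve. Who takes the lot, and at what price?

Rule: the highest bid at or above the reserve wins and pays the larger of the second-highest bid and the reserve.
Bids ranked: 48,000 (N) > 40,000 (F) > 34,000 (I) > 30,000 (K) > 26,000 (J) > 25,000 (G) > …
N has the top bid at or above the reserve ($48,000).
Second-highest bid $40,000 is below the reserve $43,000, so the reserve binds → payment $43,000.

N pays $43,000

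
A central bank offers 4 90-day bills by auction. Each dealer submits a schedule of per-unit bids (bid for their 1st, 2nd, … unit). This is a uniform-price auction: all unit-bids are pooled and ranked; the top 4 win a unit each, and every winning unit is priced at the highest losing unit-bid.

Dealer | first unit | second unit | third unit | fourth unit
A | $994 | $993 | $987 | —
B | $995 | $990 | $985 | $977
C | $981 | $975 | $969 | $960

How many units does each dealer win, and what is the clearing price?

A 2, B 2; clearing price $987

Pooled unit-bids ranked (top 4): 995 (B-1), 994 (A-1), 993 (A-2), 990 (B-2)
Highest rejected unit-bid = $987.
Allocation: A 2, B 2.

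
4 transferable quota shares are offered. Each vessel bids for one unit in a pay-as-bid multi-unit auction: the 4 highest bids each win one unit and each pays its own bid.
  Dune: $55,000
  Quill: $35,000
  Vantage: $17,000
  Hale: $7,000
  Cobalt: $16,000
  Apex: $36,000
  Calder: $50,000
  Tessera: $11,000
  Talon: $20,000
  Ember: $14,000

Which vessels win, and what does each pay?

Bids ranked high→low: 55,000 (Dune), 50,000 (Calder), 36,000 (Apex), 35,000 (Quill), 20,000 (Talon), 17,000 (Vantage), …
The 4 highest are Dune, Calder, Apex, Quill.
Each winner pays its own bid: Dune $55,000, Calder $50,000, Apex $36,000, Quill $35,000.

Dune $55,000, Calder $50,000, Apex $36,000, Quill $35,000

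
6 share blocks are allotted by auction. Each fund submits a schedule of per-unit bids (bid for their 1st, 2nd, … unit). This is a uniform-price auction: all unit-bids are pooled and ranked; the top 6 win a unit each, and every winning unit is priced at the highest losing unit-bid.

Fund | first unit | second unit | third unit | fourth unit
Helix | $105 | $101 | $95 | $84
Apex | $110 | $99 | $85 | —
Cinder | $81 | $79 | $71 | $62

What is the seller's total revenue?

All unit-bids, highest first — top 6: 110 (Apex-1), 105 (Helix-1), 101 (Helix-2), 99 (Apex-2), 95 (Helix-3), 85 (Apex-3)
The (k+1)-th unit-bid is $84.
Allocation: Apex 3, Helix 3. Every unit priced at $84.
Revenue = 6 × 84 = $504.

Total revenue: $504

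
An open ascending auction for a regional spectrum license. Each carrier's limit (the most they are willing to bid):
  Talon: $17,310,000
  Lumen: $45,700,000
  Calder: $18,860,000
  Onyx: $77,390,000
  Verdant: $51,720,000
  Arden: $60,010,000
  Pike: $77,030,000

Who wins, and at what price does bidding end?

Sorting limits: 77,390,000 (Onyx) > 77,030,000 (Pike) > 60,010,000 (Arden) > 51,720,000 (Verdant) > 45,700,000 (Lumen) > 18,860,000 (Calder) > …
Bidding ends when Pike exits at $77,030,000; Onyx takes it.

Onyx wins at $77,030,000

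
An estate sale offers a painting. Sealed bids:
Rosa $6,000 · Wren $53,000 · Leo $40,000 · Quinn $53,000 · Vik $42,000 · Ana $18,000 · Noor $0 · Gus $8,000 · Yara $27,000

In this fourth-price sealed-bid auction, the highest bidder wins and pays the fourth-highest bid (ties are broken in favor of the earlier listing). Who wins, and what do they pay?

Wren pays $40,000

Bids in order: 53,000 (Wren) > 53,000 (Quinn) > 42,000 (Vik) > 40,000 (Leo) > 27,000 (Yara) > 18,000 (Ana) > …
Tie at $53,000 → Wren wins by tie-break.
Wren wins; payment is bid #4 in the ranking = $40,000.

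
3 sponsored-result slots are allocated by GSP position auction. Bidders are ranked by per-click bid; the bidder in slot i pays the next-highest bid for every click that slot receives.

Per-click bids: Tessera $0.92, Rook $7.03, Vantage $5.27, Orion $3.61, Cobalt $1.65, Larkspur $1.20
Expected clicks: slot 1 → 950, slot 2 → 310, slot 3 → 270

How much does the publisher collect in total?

Ranked by bid: $7.03 (Rook) > $5.27 (Vantage) > $3.61 (Orion) > $1.65 (Cobalt) > …
Slot 1: Rook pays $5.27 × 950 = $5006.50
Slot 2: Vantage pays $3.61 × 310 = $1119.10
Slot 3: Orion pays $1.65 × 270 = $445.50
Total = $6571.10

Total revenue: $6571.10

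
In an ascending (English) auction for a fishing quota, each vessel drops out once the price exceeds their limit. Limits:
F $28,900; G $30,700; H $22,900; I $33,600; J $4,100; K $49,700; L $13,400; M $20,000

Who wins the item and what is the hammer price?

K wins at $33,600

Limits in order: 49,700 (K) > 33,600 (I) > 30,700 (G) > 28,900 (F) > 22,900 (H) > 20,000 (M) > …
Bidding ends when I exits at $33,600; K takes it.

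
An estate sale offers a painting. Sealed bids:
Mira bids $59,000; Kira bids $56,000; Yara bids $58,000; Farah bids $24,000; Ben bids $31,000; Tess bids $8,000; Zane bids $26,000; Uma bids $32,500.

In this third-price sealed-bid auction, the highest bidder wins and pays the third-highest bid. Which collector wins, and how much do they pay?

Mira pays $56,000

Third-price sealed-bid auction: the highest bidder wins and pays the third-highest bid.
Sorting bids: 59,000 (Mira) > 58,000 (Yara) > 56,000 (Kira) > 32,500 (Uma) > 31,000 (Ben) > 26,000 (Zane) > …
Mira wins; payment is bid #3 in the ranking = $56,000.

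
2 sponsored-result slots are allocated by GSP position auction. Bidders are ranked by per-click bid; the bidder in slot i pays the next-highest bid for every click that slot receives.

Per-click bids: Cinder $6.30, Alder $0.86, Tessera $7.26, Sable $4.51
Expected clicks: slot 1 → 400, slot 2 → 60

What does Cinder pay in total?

Cinder pays $270.60

Per-click bids in order: $7.26 (Tessera) > $6.30 (Cinder) > $4.51 (Sable) > …
Cinder holds slot 2 → pays next bid $4.51 × 60 clicks = $270.60.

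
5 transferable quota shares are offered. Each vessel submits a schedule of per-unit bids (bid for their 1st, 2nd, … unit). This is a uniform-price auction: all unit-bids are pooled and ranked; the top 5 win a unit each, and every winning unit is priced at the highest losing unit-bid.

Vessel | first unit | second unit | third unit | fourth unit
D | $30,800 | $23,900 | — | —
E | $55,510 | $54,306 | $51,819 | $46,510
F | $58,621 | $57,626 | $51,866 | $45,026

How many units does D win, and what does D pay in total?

D: 0 units, pays $0

Pooled unit-bids ranked (top 5): 58,621 (F-1), 57,626 (F-2), 55,510 (E-1), 54,306 (E-2), 51,866 (F-3)
The (k+1)-th unit-bid is $51,819.
D wins 0 unit(s) at $51,819 each.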